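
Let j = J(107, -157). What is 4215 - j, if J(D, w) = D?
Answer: 4108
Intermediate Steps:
j = 107
4215 - j = 4215 - 1*107 = 4215 - 107 = 4108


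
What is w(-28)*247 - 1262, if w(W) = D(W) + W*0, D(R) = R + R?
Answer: -15094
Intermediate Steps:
D(R) = 2*R
w(W) = 2*W (w(W) = 2*W + W*0 = 2*W + 0 = 2*W)
w(-28)*247 - 1262 = (2*(-28))*247 - 1262 = -56*247 - 1262 = -13832 - 1262 = -15094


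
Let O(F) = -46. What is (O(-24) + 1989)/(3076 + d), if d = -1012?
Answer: 1943/2064 ≈ 0.94138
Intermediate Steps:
(O(-24) + 1989)/(3076 + d) = (-46 + 1989)/(3076 - 1012) = 1943/2064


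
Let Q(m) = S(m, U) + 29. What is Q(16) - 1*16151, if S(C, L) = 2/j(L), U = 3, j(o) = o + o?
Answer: -48365/3 ≈ -16122.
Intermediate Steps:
j(o) = 2*o
S(C, L) = 1/L (S(C, L) = 2/((2*L)) = 2*(1/(2*L)) = 1/L)
Q(m) = 88/3 (Q(m) = 1/3 + 29 = 88/3)
Q(16) - 1*16151 = 88/3 - 1*16151 = 88/3 - 16151 = -48365/3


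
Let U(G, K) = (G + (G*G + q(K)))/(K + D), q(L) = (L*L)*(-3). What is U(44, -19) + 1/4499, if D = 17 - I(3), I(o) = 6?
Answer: -4035595/35992 ≈ -112.12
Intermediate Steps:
q(L) = -3*L**2 (q(L) = L**2*(-3) = -3*L**2)
D = 11 (D = 17 - 1*6 = 17 - 6 = 11)
U(G, K) = (G + G**2 - 3*K**2)/(11 + K) (U(G, K) = (G + (G*G - 3*K**2))/(K + 11) = (G + (G**2 - 3*K**2))/(11 + K) = (G + G**2 - 3*K**2)/(11 + K))
U(44, -19) + 1/4499 = (44 + 44**2 - 3*(-19)**2)/(11 - 19) + 1/4499 = (44 + 1936 - 3*361)/(-8) + 1/4499 = -(44 + 1936 - 1083)/8 + 1/4499 = -1/8*897 + 1/4499 = -897/8 + 1/4499 = -4035595/35992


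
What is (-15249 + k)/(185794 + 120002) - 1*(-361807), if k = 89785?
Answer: 27659801977/76449 ≈ 3.6181e+5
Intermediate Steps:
(-15249 + k)/(185794 + 120002) - 1*(-361807) = (-15249 + 89785)/(185794 + 120002) - 1*(-361807) = 74536/305796 + 361807 = 74536*(1/305796) + 361807 = 18634/76449 + 361807 = 27659801977/76449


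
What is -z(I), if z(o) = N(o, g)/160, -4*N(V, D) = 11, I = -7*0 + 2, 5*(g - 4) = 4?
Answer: 11/640 ≈ 0.017188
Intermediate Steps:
g = 24/5 (g = 4 + (1/5)*4 = 4 + 4/5 = 24/5 ≈ 4.8000)
I = 2 (I = 0 + 2 = 2)
N(V, D) = -11/4 (N(V, D) = -1/4*11 = -11/4)
z(o) = -11/640 (z(o) = -11/4/160 = -11/4*1/160 = -11/640)
-z(I) = -1*(-11/640) = 11/640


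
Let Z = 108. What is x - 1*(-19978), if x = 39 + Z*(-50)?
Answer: 14617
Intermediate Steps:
x = -5361 (x = 39 + 108*(-50) = 39 - 5400 = -5361)
x - 1*(-19978) = -5361 - 1*(-19978) = -5361 + 19978 = 14617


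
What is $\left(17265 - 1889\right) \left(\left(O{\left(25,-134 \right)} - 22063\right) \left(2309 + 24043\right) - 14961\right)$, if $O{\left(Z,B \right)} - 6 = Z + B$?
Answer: $-8981635050768$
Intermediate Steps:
$O{\left(Z,B \right)} = 6 + B + Z$ ($O{\left(Z,B \right)} = 6 + \left(Z + B\right) = 6 + \left(B + Z\right) = 6 + B + Z$)
$\left(17265 - 1889\right) \left(\left(O{\left(25,-134 \right)} - 22063\right) \left(2309 + 24043\right) - 14961\right) = \left(17265 - 1889\right) \left(\left(\left(6 - 134 + 25\right) - 22063\right) \left(2309 + 24043\right) - 14961\right) = 15376 \left(\left(-103 - 22063\right) 26352 - 14961\right) = 15376 \left(\left(-22166\right) 26352 - 14961\right) = 15376 \left(-584118432 - 14961\right) = 15376 \left(-584133393\right) = -8981635050768$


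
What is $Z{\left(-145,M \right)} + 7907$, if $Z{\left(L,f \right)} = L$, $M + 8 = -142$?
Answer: $7762$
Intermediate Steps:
$M = -150$ ($M = -8 - 142 = -150$)
$Z{\left(-145,M \right)} + 7907 = -145 + 7907 = 7762$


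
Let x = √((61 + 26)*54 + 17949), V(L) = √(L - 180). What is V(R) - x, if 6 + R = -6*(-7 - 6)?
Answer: -√22647 + 6*I*√3 ≈ -150.49 + 10.392*I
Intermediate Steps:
R = 72 (R = -6 - 6*(-7 - 6) = -6 - 6*(-13) = -6 + 78 = 72)
V(L) = √(-180 + L)
x = √22647 (x = √(87*54 + 17949) = √(4698 + 17949) = √22647 ≈ 150.49)
V(R) - x = √(-180 + 72) - √22647 = √(-108) - √22647 = 6*I*√3 - √22647 = -√22647 + 6*I*√3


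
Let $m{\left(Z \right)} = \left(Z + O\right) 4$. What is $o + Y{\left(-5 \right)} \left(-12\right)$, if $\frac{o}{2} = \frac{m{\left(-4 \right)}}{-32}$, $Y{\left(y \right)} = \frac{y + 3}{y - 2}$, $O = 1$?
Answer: $- \frac{75}{28} \approx -2.6786$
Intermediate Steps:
$m{\left(Z \right)} = 4 + 4 Z$ ($m{\left(Z \right)} = \left(Z + 1\right) 4 = \left(1 + Z\right) 4 = 4 + 4 Z$)
$Y{\left(y \right)} = \frac{3 + y}{-2 + y}$
$o = \frac{3}{4}$ ($o = 2 \frac{4 + 4 \left(-4\right)}{-32} = 2 \left(4 - 16\right) \left(- \frac{1}{32}\right) = 2 \left(\left(-12\right) \left(- \frac{1}{32}\right)\right) = 2 \cdot \frac{3}{8} = \frac{3}{4} \approx 0.75$)
$o + Y{\left(-5 \right)} \left(-12\right) = \frac{3}{4} + \frac{3 - 5}{-2 - 5} \left(-12\right) = \frac{3}{4} + \frac{1}{-7} \left(-2\right) \left(-12\right) = \frac{3}{4} + \left(- \frac{1}{7}\right) \left(-2\right) \left(-12\right) = \frac{3}{4} + \frac{2}{7} \left(-12\right) = \frac{3}{4} - \frac{24}{7} = - \frac{75}{28}$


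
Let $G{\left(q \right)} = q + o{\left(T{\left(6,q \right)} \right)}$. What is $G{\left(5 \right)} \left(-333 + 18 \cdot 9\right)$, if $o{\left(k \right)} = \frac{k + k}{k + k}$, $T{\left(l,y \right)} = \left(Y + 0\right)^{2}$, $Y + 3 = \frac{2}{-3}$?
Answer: $-1026$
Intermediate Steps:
$Y = - \frac{11}{3}$ ($Y = -3 + \frac{2}{-3} = -3 + 2 \left(- \frac{1}{3}\right) = -3 - \frac{2}{3} = - \frac{11}{3} \approx -3.6667$)
$T{\left(l,y \right)} = \frac{121}{9}$ ($T{\left(l,y \right)} = \left(- \frac{11}{3} + 0\right)^{2} = \left(- \frac{11}{3}\right)^{2} = \frac{121}{9}$)
$o{\left(k \right)} = 1$ ($o{\left(k \right)} = \frac{2 k}{2 k} = 2 k \frac{1}{2 k} = 1$)
$G{\left(q \right)} = 1 + q$ ($G{\left(q \right)} = q + 1 = 1 + q$)
$G{\left(5 \right)} \left(-333 + 18 \cdot 9\right) = \left(1 + 5\right) \left(-333 + 18 \cdot 9\right) = 6 \left(-333 + 162\right) = 6 \left(-171\right) = -1026$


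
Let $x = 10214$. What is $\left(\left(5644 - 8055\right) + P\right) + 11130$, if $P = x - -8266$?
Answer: $27199$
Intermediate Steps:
$P = 18480$ ($P = 10214 - -8266 = 10214 + 8266 = 18480$)
$\left(\left(5644 - 8055\right) + P\right) + 11130 = \left(\left(5644 - 8055\right) + 18480\right) + 11130 = \left(-2411 + 18480\right) + 11130 = 16069 + 11130 = 27199$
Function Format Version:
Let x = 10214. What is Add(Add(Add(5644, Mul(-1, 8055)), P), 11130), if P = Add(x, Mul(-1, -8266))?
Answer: 27199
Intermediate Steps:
P = 18480 (P = Add(10214, Mul(-1, -8266)) = Add(10214, 8266) = 18480)
Add(Add(Add(5644, Mul(-1, 8055)), P), 11130) = Add(Add(Add(5644, Mul(-1, 8055)), 18480), 11130) = Add(Add(Add(5644, -8055), 18480), 11130) = Add(Add(-2411, 18480), 11130) = Add(16069, 11130) = 27199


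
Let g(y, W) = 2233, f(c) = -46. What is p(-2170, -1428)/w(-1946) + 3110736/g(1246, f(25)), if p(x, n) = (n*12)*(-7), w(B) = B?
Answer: 413259960/310387 ≈ 1331.4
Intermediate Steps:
p(x, n) = -84*n (p(x, n) = (12*n)*(-7) = -84*n)
p(-2170, -1428)/w(-1946) + 3110736/g(1246, f(25)) = -84*(-1428)/(-1946) + 3110736/2233 = 119952*(-1/1946) + 3110736*(1/2233) = -8568/139 + 3110736/2233 = 413259960/310387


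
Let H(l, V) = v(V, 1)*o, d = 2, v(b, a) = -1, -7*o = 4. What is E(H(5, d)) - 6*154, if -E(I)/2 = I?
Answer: -6476/7 ≈ -925.14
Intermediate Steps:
o = -4/7 (o = -1/7*4 = -4/7 ≈ -0.57143)
H(l, V) = 4/7 (H(l, V) = -1*(-4/7) = 4/7)
E(I) = -2*I
E(H(5, d)) - 6*154 = -2*4/7 - 6*154 = -8/7 - 924 = -6476/7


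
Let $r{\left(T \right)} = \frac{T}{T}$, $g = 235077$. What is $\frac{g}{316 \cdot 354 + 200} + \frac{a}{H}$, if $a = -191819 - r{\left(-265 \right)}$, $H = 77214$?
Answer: $- \frac{32792951}{84832448} \approx -0.38656$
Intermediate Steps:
$r{\left(T \right)} = 1$
$a = -191820$ ($a = -191819 - 1 = -191820$)
$\frac{g}{316 \cdot 354 + 200} + \frac{a}{H} = \frac{235077}{316 \cdot 354 + 200} - \frac{191820}{77214} = \frac{235077}{111864 + 200} - \frac{31970}{12869} = \frac{235077}{112064} - \frac{31970}{12869} = - \frac{32792951}{84832448}$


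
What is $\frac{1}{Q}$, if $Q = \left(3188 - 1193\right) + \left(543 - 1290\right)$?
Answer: $\frac{1}{1248} \approx 0.00080128$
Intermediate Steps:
$Q = 1248$ ($Q = 1995 - 747 = 1248$)
$\frac{1}{Q} = \frac{1}{1248}$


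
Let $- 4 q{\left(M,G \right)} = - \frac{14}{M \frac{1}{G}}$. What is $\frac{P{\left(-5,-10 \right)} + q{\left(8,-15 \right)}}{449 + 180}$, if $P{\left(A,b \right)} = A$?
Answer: $- \frac{5}{272} \approx -0.018382$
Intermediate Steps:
$q{\left(M,G \right)} = \frac{7 G}{2 M}$ ($q{\left(M,G \right)} = - \frac{\left(-14\right) \frac{1}{M \frac{1}{G}}}{4} = - \frac{\left(-14\right) \frac{G}{M}}{4} = - \frac{\left(-14\right) G \frac{1}{M}}{4} = \frac{7 G}{2 M}$)
$\frac{P{\left(-5,-10 \right)} + q{\left(8,-15 \right)}}{449 + 180} = \frac{-5 + \frac{7}{2} \left(-15\right) \frac{1}{8}}{449 + 180} = \frac{-5 + \frac{7}{2} \left(-15\right) \frac{1}{8}}{629} = \left(-5 - \frac{105}{16}\right) \frac{1}{629} = \left(- \frac{185}{16}\right) \frac{1}{629} = - \frac{5}{272}$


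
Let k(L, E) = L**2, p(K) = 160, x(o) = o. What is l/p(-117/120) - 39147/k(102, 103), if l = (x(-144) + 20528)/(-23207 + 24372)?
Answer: -73801309/20201100 ≈ -3.6533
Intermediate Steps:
l = 20384/1165 (l = (-144 + 20528)/(-23207 + 24372) = 20384/1165 ≈ 17.497)
l/p(-117/120) - 39147/k(102, 103) = (20384/1165)/160 - 39147/(102**2) = (20384/1165)*(1/160) - 39147/10404 = 637/5825 - 39147*1/10404 = 637/5825 - 13049/3468 = -73801309/20201100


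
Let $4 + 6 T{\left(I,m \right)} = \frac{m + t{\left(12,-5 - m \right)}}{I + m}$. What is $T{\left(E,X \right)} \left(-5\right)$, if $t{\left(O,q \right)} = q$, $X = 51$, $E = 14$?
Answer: $\frac{265}{78} \approx 3.3974$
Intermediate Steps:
$T{\left(I,m \right)} = - \frac{2}{3} - \frac{5}{6 \left(I + m\right)}$ ($T{\left(I,m \right)} = - \frac{2}{3} + \frac{\left(m - \left(5 + m\right)\right) \frac{1}{I + m}}{6} = - \frac{2}{3} + \frac{\left(-5\right) \frac{1}{I + m}}{6} = - \frac{2}{3} - \frac{5}{6 \left(I + m\right)}$)
$T{\left(E,X \right)} \left(-5\right) = \frac{-5 - 56 - 204}{6 \left(14 + 51\right)} \left(-5\right) = \frac{-5 - 56 - 204}{6 \cdot 65} \left(-5\right) = \frac{1}{6} \cdot \frac{1}{65} \left(-265\right) \left(-5\right) = \left(- \frac{53}{78}\right) \left(-5\right) = \frac{265}{78}$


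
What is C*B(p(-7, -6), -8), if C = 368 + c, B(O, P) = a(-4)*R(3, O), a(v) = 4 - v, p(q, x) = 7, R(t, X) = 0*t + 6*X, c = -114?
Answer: 85344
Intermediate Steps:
R(t, X) = 6*X (R(t, X) = 0 + 6*X = 6*X)
B(O, P) = 48*O (B(O, P) = (4 - 1*(-4))*(6*O) = (4 + 4)*(6*O) = 8*(6*O) = 48*O)
C = 254 (C = 368 - 114 = 254)
C*B(p(-7, -6), -8) = 254*(48*7) = 254*336 = 85344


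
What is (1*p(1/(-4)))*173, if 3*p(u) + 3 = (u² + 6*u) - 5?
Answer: -26123/48 ≈ -544.23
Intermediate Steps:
p(u) = -8/3 + 2*u + u²/3 (p(u) = -1 + ((u² + 6*u) - 5)/3 = -1 + (-5 + u² + 6*u)/3 = -1 + (-5/3 + 2*u + u²/3) = -8/3 + 2*u + u²/3)
(1*p(1/(-4)))*173 = (1*(-8/3 + 2/(-4) + (1/(-4))²/3))*173 = (1*(-8/3 + 2*(-¼) + (-¼)²/3))*173 = (1*(-8/3 - ½ + (⅓)*(1/16)))*173 = (1*(-8/3 - ½ + 1/48))*173 = (1*(-151/48))*173 = -151/48*173 = -26123/48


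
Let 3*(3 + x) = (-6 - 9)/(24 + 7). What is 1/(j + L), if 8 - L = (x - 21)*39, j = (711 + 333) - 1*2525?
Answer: -31/16452 ≈ -0.0018843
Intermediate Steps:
x = -98/31 (x = -3 + ((-6 - 9)/(24 + 7))/3 = -3 + (-15/31)/3 = -3 + (-15*1/31)/3 = -3 + (1/3)*(-15/31) = -3 - 5/31 = -98/31 ≈ -3.1613)
j = -1481 (j = 1044 - 2525 = -1481)
L = 29459/31 (L = 8 - (-98/31 - 21)*39 = 8 - (-749)*39/31 = 8 - 1*(-29211/31) = 8 + 29211/31 = 29459/31 ≈ 950.29)
1/(j + L) = 1/(-1481 + 29459/31) = 1/(-16452/31) = -31/16452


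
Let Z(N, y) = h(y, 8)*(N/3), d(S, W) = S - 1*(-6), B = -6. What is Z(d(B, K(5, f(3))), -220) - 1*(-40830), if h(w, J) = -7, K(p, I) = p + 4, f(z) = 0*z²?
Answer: 40830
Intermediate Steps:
f(z) = 0
K(p, I) = 4 + p
d(S, W) = 6 + S (d(S, W) = S + 6 = 6 + S)
Z(N, y) = -7*N/3
Z(d(B, K(5, f(3))), -220) - 1*(-40830) = -7*(6 - 6)/3 - 1*(-40830) = -7/3*0 + 40830 = 0 + 40830 = 40830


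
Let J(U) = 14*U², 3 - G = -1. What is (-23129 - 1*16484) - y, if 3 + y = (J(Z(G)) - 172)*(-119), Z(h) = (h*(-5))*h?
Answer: 10602322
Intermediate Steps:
G = 4 (G = 3 - 1*(-1) = 3 + 1 = 4)
Z(h) = -5*h² (Z(h) = (-5*h)*h = -5*h²)
y = -10641935 (y = -3 + (14*(-5*4²)² - 172)*(-119) = -3 + (14*(-5*16)² - 172)*(-119) = -3 + (14*(-80)² - 172)*(-119) = -3 + (14*6400 - 172)*(-119) = -3 + (89600 - 172)*(-119) = -3 + 89428*(-119) = -3 - 10641932 = -10641935)
(-23129 - 1*16484) - y = (-23129 - 1*16484) - 1*(-10641935) = (-23129 - 16484) + 10641935 = -39613 + 10641935 = 10602322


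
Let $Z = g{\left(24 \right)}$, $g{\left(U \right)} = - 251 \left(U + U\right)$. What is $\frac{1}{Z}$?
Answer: $- \frac{1}{12048} \approx -8.3001 \cdot 10^{-5}$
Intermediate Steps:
$g{\left(U \right)} = - 502 U$ ($g{\left(U \right)} = - 251 \cdot 2 U = - 502 U$)
$Z = -12048$ ($Z = \left(-502\right) 24 = -12048$)
$\frac{1}{Z} = \frac{1}{-12048} = - \frac{1}{12048}$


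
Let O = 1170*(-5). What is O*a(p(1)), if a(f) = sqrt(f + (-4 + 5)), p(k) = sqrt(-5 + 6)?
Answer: -5850*sqrt(2) ≈ -8273.2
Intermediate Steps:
p(k) = 1 (p(k) = sqrt(1) = 1)
O = -5850
a(f) = sqrt(1 + f) (a(f) = sqrt(f + 1) = sqrt(1 + f))
O*a(p(1)) = -5850*sqrt(1 + 1) = -5850*sqrt(2)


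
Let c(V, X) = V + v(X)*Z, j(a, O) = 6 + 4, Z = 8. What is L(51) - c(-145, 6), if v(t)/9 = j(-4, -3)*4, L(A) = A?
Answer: -2684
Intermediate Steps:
j(a, O) = 10
v(t) = 360 (v(t) = 9*(10*4) = 9*40 = 360)
c(V, X) = 2880 + V (c(V, X) = V + 360*8 = V + 2880 = 2880 + V)
L(51) - c(-145, 6) = 51 - (2880 - 145) = 51 - 1*2735 = 51 - 2735 = -2684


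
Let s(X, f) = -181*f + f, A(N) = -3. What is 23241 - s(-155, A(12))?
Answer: 22701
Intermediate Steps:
s(X, f) = -180*f
23241 - s(-155, A(12)) = 23241 - (-180)*(-3) = 23241 - 1*540 = 23241 - 540 = 22701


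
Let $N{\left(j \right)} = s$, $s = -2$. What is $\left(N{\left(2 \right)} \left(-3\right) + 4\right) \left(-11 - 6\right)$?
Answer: $-170$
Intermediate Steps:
$N{\left(j \right)} = -2$
$\left(N{\left(2 \right)} \left(-3\right) + 4\right) \left(-11 - 6\right) = \left(\left(-2\right) \left(-3\right) + 4\right) \left(-11 - 6\right) = \left(6 + 4\right) \left(-17\right) = 10 \left(-17\right) = -170$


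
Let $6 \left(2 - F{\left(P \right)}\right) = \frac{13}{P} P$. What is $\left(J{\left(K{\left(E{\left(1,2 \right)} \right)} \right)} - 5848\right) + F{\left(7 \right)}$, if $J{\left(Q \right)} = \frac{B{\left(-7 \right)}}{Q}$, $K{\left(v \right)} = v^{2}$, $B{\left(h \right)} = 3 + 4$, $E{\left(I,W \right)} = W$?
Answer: $- \frac{70157}{12} \approx -5846.4$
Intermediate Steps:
$B{\left(h \right)} = 7$
$J{\left(Q \right)} = \frac{7}{Q}$
$F{\left(P \right)} = - \frac{1}{6}$ ($F{\left(P \right)} = 2 - \frac{\frac{13}{P} P}{6} = 2 - \frac{13}{6} = - \frac{1}{6}$)
$\left(J{\left(K{\left(E{\left(1,2 \right)} \right)} \right)} - 5848\right) + F{\left(7 \right)} = \left(\frac{7}{2^{2}} - 5848\right) - \frac{1}{6} = \left(\frac{7}{4} - 5848\right) - \frac{1}{6} = - \frac{23385}{4} - \frac{1}{6} = - \frac{70157}{12}$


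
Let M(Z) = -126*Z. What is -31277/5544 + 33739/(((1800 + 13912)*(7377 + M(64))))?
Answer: -14074812121/2493447264 ≈ -5.6447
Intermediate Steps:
-31277/5544 + 33739/(((1800 + 13912)*(7377 + M(64)))) = -31277/5544 + 33739/(((1800 + 13912)*(7377 - 126*64))) = -31277*1/5544 + 33739/((15712*(7377 - 8064))) = -31277/5544 + 33739/((15712*(-687))) = -31277/5544 + 33739/(-10794144) = -31277/5544 + 33739*(-1/10794144) = -31277/5544 - 33739/10794144 = -14074812121/2493447264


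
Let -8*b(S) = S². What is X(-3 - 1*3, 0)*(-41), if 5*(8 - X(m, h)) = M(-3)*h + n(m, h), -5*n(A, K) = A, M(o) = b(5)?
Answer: -7954/25 ≈ -318.16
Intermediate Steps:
b(S) = -S²/8
M(o) = -25/8 (M(o) = -⅛*5² = -⅛*25 = -25/8)
n(A, K) = -A/5
X(m, h) = 8 + m/25 + 5*h/8 (X(m, h) = 8 - (-25*h/8 - m/5)/5 = 8 + (m/25 + 5*h/8) = 8 + m/25 + 5*h/8)
X(-3 - 1*3, 0)*(-41) = (8 + (-3 - 1*3)/25 + (5/8)*0)*(-41) = (8 + (-3 - 3)/25 + 0)*(-41) = (8 + (1/25)*(-6) + 0)*(-41) = (8 - 6/25 + 0)*(-41) = (194/25)*(-41) = -7954/25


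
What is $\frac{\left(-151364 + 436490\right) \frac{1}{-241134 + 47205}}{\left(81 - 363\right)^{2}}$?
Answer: $- \frac{47521}{2570334966} \approx -1.8488 \cdot 10^{-5}$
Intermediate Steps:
$\frac{\left(-151364 + 436490\right) \frac{1}{-241134 + 47205}}{\left(81 - 363\right)^{2}} = \frac{285126 \frac{1}{-193929}}{\left(-282\right)^{2}} = \frac{285126 \left(- \frac{1}{193929}\right)}{79524} = \left(- \frac{95042}{64643}\right) \frac{1}{79524} = - \frac{47521}{2570334966}$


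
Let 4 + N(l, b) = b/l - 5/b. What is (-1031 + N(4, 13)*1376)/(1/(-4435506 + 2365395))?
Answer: 69760670589/13 ≈ 5.3662e+9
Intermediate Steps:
N(l, b) = -4 - 5/b + b/l (N(l, b) = -4 + (b/l - 5/b) = -4 + (-5/b + b/l) = -4 - 5/b + b/l)
(-1031 + N(4, 13)*1376)/(1/(-4435506 + 2365395)) = (-1031 + (-4 - 5/13 + 13/4)*1376)/(1/(-4435506 + 2365395)) = (-1031 + (-4 - 5*1/13 + 13*(1/4))*1376)/(1/(-2070111)) = (-1031 + (-4 - 5/13 + 13/4)*1376)/(-1/2070111) = (-1031 - 59/52*1376)*(-2070111) = (-1031 - 20296/13)*(-2070111) = -33699/13*(-2070111) = 69760670589/13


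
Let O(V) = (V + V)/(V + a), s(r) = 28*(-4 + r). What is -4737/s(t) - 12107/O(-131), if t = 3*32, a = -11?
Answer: -2214942419/337456 ≈ -6563.6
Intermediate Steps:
t = 96
s(r) = -112 + 28*r
O(V) = 2*V/(-11 + V) (O(V) = (V + V)/(V - 11) = (2*V)/(-11 + V) = 2*V/(-11 + V))
-4737/s(t) - 12107/O(-131) = -4737/(-112 + 28*96) - 12107/(2*(-131)/(-11 - 131)) = -4737/(-112 + 2688) - 12107/(2*(-131)/(-142)) = -4737/2576 - 12107/(2*(-131)*(-1/142)) = -4737*1/2576 - 12107/131/71 = -4737/2576 - 12107*71/131 = -4737/2576 - 859597/131 = -2214942419/337456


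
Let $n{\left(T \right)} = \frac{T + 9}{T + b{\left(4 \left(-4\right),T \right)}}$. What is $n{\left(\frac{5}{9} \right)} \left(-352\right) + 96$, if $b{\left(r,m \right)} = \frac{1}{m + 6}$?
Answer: $- \frac{218744}{47} \approx -4654.1$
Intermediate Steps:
$b{\left(r,m \right)} = \frac{1}{6 + m}$
$n{\left(T \right)} = \frac{9 + T}{T + \frac{1}{6 + T}}$ ($n{\left(T \right)} = \frac{T + 9}{T + \frac{1}{6 + T}} = \frac{9 + T}{T + \frac{1}{6 + T}}$)
$n{\left(\frac{5}{9} \right)} \left(-352\right) + 96 = \frac{\left(6 + \frac{5}{9}\right) \left(9 + \frac{5}{9}\right)}{1 + \frac{5}{9} \left(6 + \frac{5}{9}\right)} \left(-352\right) + 96 = \frac{\left(6 + 5 \cdot \frac{1}{9}\right) \left(9 + 5 \cdot \frac{1}{9}\right)}{1 + 5 \cdot \frac{1}{9} \left(6 + 5 \cdot \frac{1}{9}\right)} \left(-352\right) + 96 = \frac{\left(6 + \frac{5}{9}\right) \left(9 + \frac{5}{9}\right)}{1 + \frac{5 \left(6 + \frac{5}{9}\right)}{9}} \left(-352\right) + 96 = \frac{1}{1 + \frac{5}{9} \cdot \frac{59}{9}} \cdot \frac{59}{9} \cdot \frac{86}{9} \left(-352\right) + 96 = \frac{1}{1 + \frac{295}{81}} \cdot \frac{59}{9} \cdot \frac{86}{9} \left(-352\right) + 96 = \frac{1}{\frac{376}{81}} \cdot \frac{59}{9} \cdot \frac{86}{9} \left(-352\right) + 96 = \frac{81}{376} \cdot \frac{59}{9} \cdot \frac{86}{9} \left(-352\right) + 96 = \frac{2537}{188} \left(-352\right) + 96 = - \frac{223256}{47} + 96 = - \frac{218744}{47}$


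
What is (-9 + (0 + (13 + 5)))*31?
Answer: 279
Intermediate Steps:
(-9 + (0 + (13 + 5)))*31 = (-9 + (0 + 18))*31 = (-9 + 18)*31 = 9*31 = 279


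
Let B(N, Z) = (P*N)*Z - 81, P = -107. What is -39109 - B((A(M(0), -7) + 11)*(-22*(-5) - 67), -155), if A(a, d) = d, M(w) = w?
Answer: -2891648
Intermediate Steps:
B(N, Z) = -81 - 107*N*Z (B(N, Z) = (-107*N)*Z - 81 = -107*N*Z - 81 = -81 - 107*N*Z)
-39109 - B((A(M(0), -7) + 11)*(-22*(-5) - 67), -155) = -39109 - (-81 - 107*(-7 + 11)*(-22*(-5) - 67)*(-155)) = -39109 - (-81 - 107*4*(110 - 67)*(-155)) = -39109 - (-81 - 107*4*43*(-155)) = -39109 - (-81 - 107*172*(-155)) = -39109 - (-81 + 2852620) = -39109 - 1*2852539 = -39109 - 2852539 = -2891648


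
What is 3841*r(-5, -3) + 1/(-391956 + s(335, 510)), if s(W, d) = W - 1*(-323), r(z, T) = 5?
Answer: 7514878089/391298 ≈ 19205.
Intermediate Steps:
s(W, d) = 323 + W (s(W, d) = W + 323 = 323 + W)
3841*r(-5, -3) + 1/(-391956 + s(335, 510)) = 3841*5 + 1/(-391956 + (323 + 335)) = 19205 + 1/(-391956 + 658) = 19205 + 1/(-391298) = 19205 - 1/391298 = 7514878089/391298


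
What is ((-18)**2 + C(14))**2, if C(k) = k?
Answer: 114244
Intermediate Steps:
((-18)**2 + C(14))**2 = ((-18)**2 + 14)**2 = (324 + 14)**2 = 338**2 = 114244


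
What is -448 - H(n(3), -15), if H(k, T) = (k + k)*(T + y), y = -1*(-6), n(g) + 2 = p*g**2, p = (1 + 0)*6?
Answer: 488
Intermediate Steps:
p = 6 (p = 1*6 = 6)
n(g) = -2 + 6*g**2
y = 6
H(k, T) = 2*k*(6 + T) (H(k, T) = (k + k)*(T + 6) = (2*k)*(6 + T) = 2*k*(6 + T))
-448 - H(n(3), -15) = -448 - 2*(-2 + 6*3**2)*(6 - 15) = -448 - 2*(-2 + 6*9)*(-9) = -448 - 2*(-2 + 54)*(-9) = -448 - 2*52*(-9) = -448 - 1*(-936) = -448 + 936 = 488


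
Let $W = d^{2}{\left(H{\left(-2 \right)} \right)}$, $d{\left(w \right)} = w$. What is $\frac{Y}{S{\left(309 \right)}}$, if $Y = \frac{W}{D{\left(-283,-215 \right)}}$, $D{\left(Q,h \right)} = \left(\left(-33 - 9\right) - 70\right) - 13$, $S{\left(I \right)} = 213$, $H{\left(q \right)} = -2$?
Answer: $- \frac{4}{26625} \approx -0.00015023$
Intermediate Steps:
$D{\left(Q,h \right)} = -125$ ($D{\left(Q,h \right)} = \left(-42 - 70\right) - 13 = -112 - 13 = -125$)
$W = 4$ ($W = \left(-2\right)^{2} = 4$)
$Y = - \frac{4}{125}$ ($Y = \frac{4}{-125} = 4 \left(- \frac{1}{125}\right) = - \frac{4}{125} \approx -0.032$)
$\frac{Y}{S{\left(309 \right)}} = - \frac{4}{125 \cdot 213} = \left(- \frac{4}{125}\right) \frac{1}{213} = - \frac{4}{26625}$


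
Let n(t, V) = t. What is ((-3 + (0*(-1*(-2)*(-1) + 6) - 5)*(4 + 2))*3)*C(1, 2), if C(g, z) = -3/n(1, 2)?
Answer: 297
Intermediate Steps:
C(g, z) = -3 (C(g, z) = -3/1 = -3*1 = -3)
((-3 + (0*(-1*(-2)*(-1) + 6) - 5)*(4 + 2))*3)*C(1, 2) = ((-3 + (0*(-1*(-2)*(-1) + 6) - 5)*(4 + 2))*3)*(-3) = ((-3 + (0*(2*(-1) + 6) - 5)*6)*3)*(-3) = ((-3 + (0*(-2 + 6) - 5)*6)*3)*(-3) = ((-3 + (0*4 - 5)*6)*3)*(-3) = ((-3 + (0 - 5)*6)*3)*(-3) = ((-3 - 5*6)*3)*(-3) = ((-3 - 30)*3)*(-3) = -33*3*(-3) = -99*(-3) = 297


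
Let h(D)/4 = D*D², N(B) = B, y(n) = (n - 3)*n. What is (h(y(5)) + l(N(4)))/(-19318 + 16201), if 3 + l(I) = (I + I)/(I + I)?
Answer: -3998/3117 ≈ -1.2826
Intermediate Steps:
y(n) = n*(-3 + n) (y(n) = (-3 + n)*n = n*(-3 + n))
l(I) = -2 (l(I) = -3 + (I + I)/(I + I) = -3 + (2*I)/((2*I)) = -3 + (2*I)*(1/(2*I)) = -3 + 1 = -2)
h(D) = 4*D³ (h(D) = 4*(D*D²) = 4*D³)
(h(y(5)) + l(N(4)))/(-19318 + 16201) = (4*(5*(-3 + 5))³ - 2)/(-19318 + 16201) = (4*(5*2)³ - 2)/(-3117) = (4*10³ - 2)*(-1/3117) = (4*1000 - 2)*(-1/3117) = (4000 - 2)*(-1/3117) = 3998*(-1/3117) = -3998/3117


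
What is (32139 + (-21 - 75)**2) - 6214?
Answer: 35141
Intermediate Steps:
(32139 + (-21 - 75)**2) - 6214 = (32139 + (-96)**2) - 6214 = (32139 + 9216) - 6214 = 41355 - 6214 = 35141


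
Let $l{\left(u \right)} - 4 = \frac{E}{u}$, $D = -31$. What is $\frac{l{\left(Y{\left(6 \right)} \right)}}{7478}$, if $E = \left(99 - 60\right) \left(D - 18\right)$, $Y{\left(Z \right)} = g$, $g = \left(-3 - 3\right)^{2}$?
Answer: $- \frac{589}{89736} \approx -0.0065637$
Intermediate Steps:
$g = 36$ ($g = \left(-6\right)^{2} = 36$)
$Y{\left(Z \right)} = 36$
$E = -1911$ ($E = \left(99 - 60\right) \left(-31 - 18\right) = 39 \left(-49\right) = -1911$)
$l{\left(u \right)} = 4 - \frac{1911}{u}$
$\frac{l{\left(Y{\left(6 \right)} \right)}}{7478} = \frac{4 - \frac{1911}{36}}{7478} = \left(4 - \frac{637}{12}\right) \frac{1}{7478} = \left(- \frac{589}{12}\right) \frac{1}{7478} = - \frac{589}{89736}$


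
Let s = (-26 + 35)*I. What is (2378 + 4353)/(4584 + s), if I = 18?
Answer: 6731/4746 ≈ 1.4182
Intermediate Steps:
s = 162 (s = (-26 + 35)*18 = 9*18 = 162)
(2378 + 4353)/(4584 + s) = (2378 + 4353)/(4584 + 162) = 6731/4746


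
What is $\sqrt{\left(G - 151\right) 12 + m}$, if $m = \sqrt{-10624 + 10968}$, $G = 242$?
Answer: $\sqrt{1092 + 2 \sqrt{86}} \approx 33.325$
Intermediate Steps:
$m = 2 \sqrt{86}$ ($m = \sqrt{344} = 2 \sqrt{86} \approx 18.547$)
$\sqrt{\left(G - 151\right) 12 + m} = \sqrt{\left(242 - 151\right) 12 + 2 \sqrt{86}} = \sqrt{91 \cdot 12 + 2 \sqrt{86}} = \sqrt{1092 + 2 \sqrt{86}}$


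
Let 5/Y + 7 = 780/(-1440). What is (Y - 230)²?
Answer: 1743062500/32761 ≈ 53205.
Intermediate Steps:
Y = -120/181 (Y = 5/(-7 + 780/(-1440)) = 5/(-7 + 780*(-1/1440)) = 5/(-7 - 13/24) = 5/(-181/24) = 5*(-24/181) = -120/181 ≈ -0.66298)
(Y - 230)² = (-120/181 - 230)² = (-41750/181)² = 1743062500/32761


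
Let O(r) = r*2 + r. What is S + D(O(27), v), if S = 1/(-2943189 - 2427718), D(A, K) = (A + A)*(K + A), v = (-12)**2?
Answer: 195769560149/5370907 ≈ 36450.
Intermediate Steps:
O(r) = 3*r (O(r) = 2*r + r = 3*r)
v = 144
D(A, K) = 2*A*(A + K) (D(A, K) = (2*A)*(A + K) = 2*A*(A + K))
S = -1/5370907 (S = 1/(-5370907) = -1/5370907 ≈ -1.8619e-7)
S + D(O(27), v) = -1/5370907 + 2*(3*27)*(3*27 + 144) = -1/5370907 + 2*81*(81 + 144) = -1/5370907 + 2*81*225 = -1/5370907 + 36450 = 195769560149/5370907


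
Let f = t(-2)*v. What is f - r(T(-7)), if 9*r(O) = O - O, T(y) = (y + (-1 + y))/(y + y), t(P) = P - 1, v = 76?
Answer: -228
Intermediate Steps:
t(P) = -1 + P
T(y) = (-1 + 2*y)/(2*y) (T(y) = (-1 + 2*y)/((2*y)) = (-1 + 2*y)*(1/(2*y)) = (-1 + 2*y)/(2*y))
r(O) = 0 (r(O) = (O - O)/9 = (1/9)*0 = 0)
f = -228 (f = (-1 - 2)*76 = -3*76 = -228)
f - r(T(-7)) = -228 - 1*0 = -228 + 0 = -228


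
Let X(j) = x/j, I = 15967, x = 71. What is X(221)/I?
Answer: 71/3528707 ≈ 2.0121e-5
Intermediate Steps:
X(j) = 71/j
X(221)/I = (71/221)/15967 = (71*(1/221))*(1/15967) = (71/221)*(1/15967) = 71/3528707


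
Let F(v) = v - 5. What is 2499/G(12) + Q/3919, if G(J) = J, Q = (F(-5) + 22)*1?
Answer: 3264575/15676 ≈ 208.25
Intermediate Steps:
F(v) = -5 + v
Q = 12 (Q = ((-5 - 5) + 22)*1 = (-10 + 22)*1 = 12*1 = 12)
2499/G(12) + Q/3919 = 2499/12 + 12/3919 = 2499*(1/12) + 12*(1/3919) = 833/4 + 12/3919 = 3264575/15676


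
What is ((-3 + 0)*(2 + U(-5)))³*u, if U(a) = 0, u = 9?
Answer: -1944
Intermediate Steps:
((-3 + 0)*(2 + U(-5)))³*u = ((-3 + 0)*(2 + 0))³*9 = (-3*2)³*9 = (-6)³*9 = -216*9 = -1944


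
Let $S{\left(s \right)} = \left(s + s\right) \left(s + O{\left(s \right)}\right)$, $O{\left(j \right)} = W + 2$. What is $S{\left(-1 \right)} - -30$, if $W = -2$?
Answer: $32$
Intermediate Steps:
$O{\left(j \right)} = 0$ ($O{\left(j \right)} = -2 + 2 = 0$)
$S{\left(s \right)} = 2 s^{2}$ ($S{\left(s \right)} = \left(s + s\right) \left(s + 0\right) = 2 s s = 2 s^{2}$)
$S{\left(-1 \right)} - -30 = 2 \left(-1\right)^{2} - -30 = 2 \cdot 1 + 30 = 2 + 30 = 32$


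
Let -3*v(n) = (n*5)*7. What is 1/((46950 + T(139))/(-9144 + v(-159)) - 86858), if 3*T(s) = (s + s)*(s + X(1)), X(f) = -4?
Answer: -7289/633167422 ≈ -1.1512e-5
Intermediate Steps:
v(n) = -35*n/3 (v(n) = -n*5*7/3 = -5*n*7/3 = -35*n/3)
T(s) = 2*s*(-4 + s)/3 (T(s) = ((s + s)*(s - 4))/3 = ((2*s)*(-4 + s))/3 = (2*s*(-4 + s))/3 = 2*s*(-4 + s)/3)
1/((46950 + T(139))/(-9144 + v(-159)) - 86858) = 1/((46950 + (⅔)*139*(-4 + 139))/(-9144 - 35/3*(-159)) - 86858) = 1/((46950 + (⅔)*139*135)/(-9144 + 1855) - 86858) = 1/((46950 + 12510)/(-7289) - 86858) = 1/(59460*(-1/7289) - 86858) = 1/(-59460/7289 - 86858) = 1/(-633167422/7289) = -7289/633167422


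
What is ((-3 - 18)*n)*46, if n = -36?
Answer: 34776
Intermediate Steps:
((-3 - 18)*n)*46 = ((-3 - 18)*(-36))*46 = -21*(-36)*46 = 756*46 = 34776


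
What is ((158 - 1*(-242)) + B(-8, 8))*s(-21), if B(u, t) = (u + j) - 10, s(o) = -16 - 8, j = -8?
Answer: -8976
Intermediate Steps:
s(o) = -24
B(u, t) = -18 + u (B(u, t) = (u - 8) - 10 = (-8 + u) - 10 = -18 + u)
((158 - 1*(-242)) + B(-8, 8))*s(-21) = ((158 - 1*(-242)) + (-18 - 8))*(-24) = ((158 + 242) - 26)*(-24) = (400 - 26)*(-24) = 374*(-24) = -8976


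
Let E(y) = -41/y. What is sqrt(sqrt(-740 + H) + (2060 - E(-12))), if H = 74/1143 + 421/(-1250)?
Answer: sqrt(29853569325 + 762*I*sqrt(268646580562))/3810 ≈ 45.351 + 0.29997*I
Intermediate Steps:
H = -388703/1428750 (H = 74*(1/1143) + 421*(-1/1250) = 74/1143 - 421/1250 = -388703/1428750 ≈ -0.27206)
sqrt(sqrt(-740 + H) + (2060 - E(-12))) = sqrt(sqrt(-740 - 388703/1428750) + (2060 - (-41)/(-12))) = sqrt(sqrt(-1057663703/1428750) + (2060 - (-41)*(-1)/12)) = sqrt(I*sqrt(268646580562)/19050 + (2060 - 1*41/12)) = sqrt(I*sqrt(268646580562)/19050 + (2060 - 41/12)) = sqrt(I*sqrt(268646580562)/19050 + 24679/12) = sqrt(24679/12 + I*sqrt(268646580562)/19050)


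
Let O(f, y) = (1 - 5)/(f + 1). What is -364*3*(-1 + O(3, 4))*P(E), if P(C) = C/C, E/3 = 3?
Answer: 2184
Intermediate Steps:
E = 9 (E = 3*3 = 9)
P(C) = 1
O(f, y) = -4/(1 + f)
-364*3*(-1 + O(3, 4))*P(E) = -364*3*(-1 - 4/(1 + 3)) = -364*3*(-1 - 4/4) = -364*3*(-1 - 4*¼) = -364*3*(-1 - 1) = -364*3*(-2) = -(-2184) = -364*(-6) = 2184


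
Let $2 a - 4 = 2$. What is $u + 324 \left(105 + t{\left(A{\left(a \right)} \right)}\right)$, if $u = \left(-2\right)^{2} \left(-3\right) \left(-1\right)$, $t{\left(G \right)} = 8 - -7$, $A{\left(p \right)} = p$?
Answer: $38892$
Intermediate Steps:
$a = 3$ ($a = 2 + \frac{1}{2} \cdot 2 = 2 + 1 = 3$)
$t{\left(G \right)} = 15$ ($t{\left(G \right)} = 8 + 7 = 15$)
$u = 12$ ($u = 4 \left(-3\right) \left(-1\right) = \left(-12\right) \left(-1\right) = 12$)
$u + 324 \left(105 + t{\left(A{\left(a \right)} \right)}\right) = 12 + 324 \left(105 + 15\right) = 12 + 324 \cdot 120 = 12 + 38880 = 38892$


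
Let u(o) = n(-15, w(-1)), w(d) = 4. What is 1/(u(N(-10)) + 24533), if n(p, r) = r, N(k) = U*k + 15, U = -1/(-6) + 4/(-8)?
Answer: 1/24537 ≈ 4.0755e-5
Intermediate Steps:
U = -⅓ (U = -1*(-⅙) + 4*(-⅛) = ⅙ - ½ = -⅓ ≈ -0.33333)
N(k) = 15 - k/3 (N(k) = -k/3 + 15 = 15 - k/3)
u(o) = 4
1/(u(N(-10)) + 24533) = 1/(4 + 24533) = 1/24537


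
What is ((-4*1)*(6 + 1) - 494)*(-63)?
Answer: 32886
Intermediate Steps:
((-4*1)*(6 + 1) - 494)*(-63) = (-4*7 - 494)*(-63) = (-28 - 494)*(-63) = -522*(-63) = 32886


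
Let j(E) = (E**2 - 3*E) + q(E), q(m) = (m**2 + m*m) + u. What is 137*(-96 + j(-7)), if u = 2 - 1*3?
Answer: 9727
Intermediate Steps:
u = -1 (u = 2 - 3 = -1)
q(m) = -1 + 2*m**2 (q(m) = (m**2 + m*m) - 1 = (m**2 + m**2) - 1 = 2*m**2 - 1 = -1 + 2*m**2)
j(E) = -1 - 3*E + 3*E**2 (j(E) = (E**2 - 3*E) + (-1 + 2*E**2) = -1 - 3*E + 3*E**2)
137*(-96 + j(-7)) = 137*(-96 + (-1 - 3*(-7) + 3*(-7)**2)) = 137*(-96 + (-1 + 21 + 3*49)) = 137*(-96 + (-1 + 21 + 147)) = 137*(-96 + 167) = 137*71 = 9727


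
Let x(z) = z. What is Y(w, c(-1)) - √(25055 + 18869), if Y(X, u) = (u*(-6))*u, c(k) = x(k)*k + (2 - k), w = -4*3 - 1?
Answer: -96 - 2*√10981 ≈ -305.58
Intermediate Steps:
w = -13 (w = -12 - 1 = -13)
c(k) = 2 + k² - k (c(k) = k*k + (2 - k) = k² + (2 - k) = 2 + k² - k)
Y(X, u) = -6*u² (Y(X, u) = (-6*u)*u = -6*u²)
Y(w, c(-1)) - √(25055 + 18869) = -6*(2 + (-1)² - 1*(-1))² - √(25055 + 18869) = -6*(2 + 1 + 1)² - √43924 = -6*4² - 2*√10981 = -6*16 - 2*√10981 = -96 - 2*√10981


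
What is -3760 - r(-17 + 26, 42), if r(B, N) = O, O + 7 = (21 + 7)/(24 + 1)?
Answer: -93853/25 ≈ -3754.1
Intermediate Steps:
O = -147/25 (O = -7 + (21 + 7)/(24 + 1) = -7 + 28/25 = -147/25 ≈ -5.8800)
r(B, N) = -147/25
-3760 - r(-17 + 26, 42) = -3760 - 1*(-147/25) = -3760 + 147/25 = -93853/25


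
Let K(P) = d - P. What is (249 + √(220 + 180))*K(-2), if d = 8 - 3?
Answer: 1883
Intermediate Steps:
d = 5
K(P) = 5 - P
(249 + √(220 + 180))*K(-2) = (249 + √(220 + 180))*(5 - 1*(-2)) = (249 + √400)*(5 + 2) = (249 + 20)*7 = 269*7 = 1883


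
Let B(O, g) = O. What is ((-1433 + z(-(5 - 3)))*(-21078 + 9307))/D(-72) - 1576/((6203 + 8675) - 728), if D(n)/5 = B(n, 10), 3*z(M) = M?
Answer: -71637475673/1528200 ≈ -46877.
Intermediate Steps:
z(M) = M/3
D(n) = 5*n
((-1433 + z(-(5 - 3)))*(-21078 + 9307))/D(-72) - 1576/((6203 + 8675) - 728) = ((-1433 + (-(5 - 3))/3)*(-21078 + 9307))/((5*(-72))) - 1576/((6203 + 8675) - 728) = ((-1433 + (-1*2)/3)*(-11771))/(-360) - 1576/(14878 - 728) = ((-1433 + (⅓)*(-2))*(-11771))*(-1/360) - 1576/14150 = ((-1433 - ⅔)*(-11771))*(-1/360) - 1576*1/14150 = -4301/3*(-11771)*(-1/360) - 788/7075 = (50627071/3)*(-1/360) - 788/7075 = -50627071/1080 - 788/7075 = -71637475673/1528200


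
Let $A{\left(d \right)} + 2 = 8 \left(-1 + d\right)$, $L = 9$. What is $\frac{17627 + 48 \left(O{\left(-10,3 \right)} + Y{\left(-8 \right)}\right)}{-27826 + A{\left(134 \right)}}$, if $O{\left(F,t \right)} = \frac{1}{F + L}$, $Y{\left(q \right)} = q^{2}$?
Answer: $- \frac{20651}{26764} \approx -0.7716$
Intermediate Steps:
$A{\left(d \right)} = -10 + 8 d$ ($A{\left(d \right)} = -2 + 8 \left(-1 + d\right) = -2 + \left(-8 + 8 d\right) = -10 + 8 d$)
$O{\left(F,t \right)} = \frac{1}{9 + F}$ ($O{\left(F,t \right)} = \frac{1}{F + 9} = \frac{1}{9 + F}$)
$\frac{17627 + 48 \left(O{\left(-10,3 \right)} + Y{\left(-8 \right)}\right)}{-27826 + A{\left(134 \right)}} = \frac{17627 + 48 \left(\frac{1}{9 - 10} + \left(-8\right)^{2}\right)}{-27826 + \left(-10 + 8 \cdot 134\right)} = \frac{17627 + 48 \left(\frac{1}{-1} + 64\right)}{-27826 + \left(-10 + 1072\right)} = \frac{17627 + 48 \left(-1 + 64\right)}{-27826 + 1062} = \frac{17627 + 48 \cdot 63}{-26764} = \left(17627 + 3024\right) \left(- \frac{1}{26764}\right) = 20651 \left(- \frac{1}{26764}\right) = - \frac{20651}{26764}$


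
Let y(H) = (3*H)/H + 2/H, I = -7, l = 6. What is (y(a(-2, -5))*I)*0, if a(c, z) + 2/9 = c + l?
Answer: 0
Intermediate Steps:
a(c, z) = 52/9 + c (a(c, z) = -2/9 + (c + 6) = -2/9 + (6 + c) = 52/9 + c)
y(H) = 3 + 2/H
(y(a(-2, -5))*I)*0 = ((3 + 2/(52/9 - 2))*(-7))*0 = ((3 + 2/(34/9))*(-7))*0 = ((3 + 2*(9/34))*(-7))*0 = ((3 + 9/17)*(-7))*0 = ((60/17)*(-7))*0 = -420/17*0 = 0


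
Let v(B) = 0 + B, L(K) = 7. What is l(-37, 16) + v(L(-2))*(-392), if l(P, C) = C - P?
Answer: -2691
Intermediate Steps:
v(B) = B
l(-37, 16) + v(L(-2))*(-392) = (16 - 1*(-37)) + 7*(-392) = (16 + 37) - 2744 = 53 - 2744 = -2691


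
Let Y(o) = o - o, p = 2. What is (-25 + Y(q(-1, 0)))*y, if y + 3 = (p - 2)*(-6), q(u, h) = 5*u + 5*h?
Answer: 75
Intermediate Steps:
q(u, h) = 5*h + 5*u
Y(o) = 0
y = -3 (y = -3 + (2 - 2)*(-6) = -3 + 0*(-6) = -3 + 0 = -3)
(-25 + Y(q(-1, 0)))*y = (-25 + 0)*(-3) = -25*(-3) = 75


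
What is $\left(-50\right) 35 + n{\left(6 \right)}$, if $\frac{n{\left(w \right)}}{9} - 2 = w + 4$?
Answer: $-1642$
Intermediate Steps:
$n{\left(w \right)} = 54 + 9 w$ ($n{\left(w \right)} = 18 + 9 \left(w + 4\right) = 18 + 9 \left(4 + w\right) = 18 + \left(36 + 9 w\right) = 54 + 9 w$)
$\left(-50\right) 35 + n{\left(6 \right)} = \left(-50\right) 35 + \left(54 + 9 \cdot 6\right) = -1750 + \left(54 + 54\right) = -1750 + 108 = -1642$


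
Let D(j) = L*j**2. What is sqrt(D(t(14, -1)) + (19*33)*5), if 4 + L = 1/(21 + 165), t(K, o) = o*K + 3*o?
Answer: sqrt(68519238)/186 ≈ 44.503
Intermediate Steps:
t(K, o) = 3*o + K*o (t(K, o) = K*o + 3*o = 3*o + K*o)
L = -743/186 (L = -4 + 1/(21 + 165) = -4 + 1/186 = -743/186 ≈ -3.9946)
D(j) = -743*j**2/186
sqrt(D(t(14, -1)) + (19*33)*5) = sqrt(-743*(3 + 14)**2/186 + (19*33)*5) = sqrt(-743*(-1*17)**2/186 + 627*5) = sqrt(-743/186*(-17)**2 + 3135) = sqrt(-743/186*289 + 3135) = sqrt(-214727/186 + 3135) = sqrt(368383/186) = sqrt(68519238)/186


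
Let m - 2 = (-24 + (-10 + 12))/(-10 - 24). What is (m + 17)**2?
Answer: 111556/289 ≈ 386.01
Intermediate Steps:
m = 45/17 (m = 2 + (-24 + (-10 + 12))/(-10 - 24) = 2 + (-24 + 2)/(-34) = 2 - 22*(-1/34) = 2 + 11/17 = 45/17 ≈ 2.6471)
(m + 17)**2 = (45/17 + 17)**2 = (334/17)**2 = 111556/289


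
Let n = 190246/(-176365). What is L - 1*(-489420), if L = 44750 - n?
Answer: 13458440328/25195 ≈ 5.3417e+5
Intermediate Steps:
n = -27178/25195 (n = 190246*(-1/176365) = -27178/25195 ≈ -1.0787)
L = 1127503428/25195 (L = 44750 - 1*(-27178/25195) = 44750 + 27178/25195 = 1127503428/25195 ≈ 44751.)
L - 1*(-489420) = 1127503428/25195 - 1*(-489420) = 1127503428/25195 + 489420 = 13458440328/25195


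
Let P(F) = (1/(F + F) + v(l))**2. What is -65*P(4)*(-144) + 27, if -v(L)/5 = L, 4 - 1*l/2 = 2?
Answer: 14789493/4 ≈ 3.6974e+6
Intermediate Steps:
l = 4 (l = 8 - 2*2 = 8 - 4 = 4)
v(L) = -5*L
P(F) = (-20 + 1/(2*F))**2 (P(F) = (1/(F + F) - 5*4)**2 = (1/(2*F) - 20)**2 = (-20 + 1/(2*F))**2)
-65*P(4)*(-144) + 27 = -65*(-1 + 40*4)**2/(4*4**2)*(-144) + 27 = -65*(-1 + 160)**2/(4*16)*(-144) + 27 = -65*159**2/(4*16)*(-144) + 27 = -65*25281/(4*16)*(-144) + 27 = -65*25281/64*(-144) + 27 = -1643265/64*(-144) + 27 = 14789385/4 + 27 = 14789493/4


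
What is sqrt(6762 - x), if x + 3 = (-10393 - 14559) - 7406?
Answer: 9*sqrt(483) ≈ 197.80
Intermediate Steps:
x = -32361 (x = -3 + ((-10393 - 14559) - 7406) = -3 + (-24952 - 7406) = -3 - 32358 = -32361)
sqrt(6762 - x) = sqrt(6762 - 1*(-32361)) = sqrt(6762 + 32361) = sqrt(39123) = 9*sqrt(483)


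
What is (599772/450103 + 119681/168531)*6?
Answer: 309897904150/25285436231 ≈ 12.256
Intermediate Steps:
(599772/450103 + 119681/168531)*6 = (154948952075/75856308693)*6 = 309897904150/25285436231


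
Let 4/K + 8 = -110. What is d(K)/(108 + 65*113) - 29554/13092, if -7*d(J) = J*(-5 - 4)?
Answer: -45485038981/20149170594 ≈ -2.2574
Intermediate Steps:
K = -2/59 (K = 4/(-8 - 110) = 4/(-118) = 4*(-1/118) = -2/59 ≈ -0.033898)
d(J) = 9*J/7 (d(J) = -J*(-5 - 4)/7 = -J*(-9)/7 = -(-9)*J/7 = 9*J/7)
d(K)/(108 + 65*113) - 29554/13092 = ((9/7)*(-2/59))/(108 + 65*113) - 29554/13092 = -18/(413*(108 + 7345)) - 29554*1/13092 = -18/413/7453 - 14777/6546 = -18/413*1/7453 - 14777/6546 = -18/3078089 - 14777/6546 = -45485038981/20149170594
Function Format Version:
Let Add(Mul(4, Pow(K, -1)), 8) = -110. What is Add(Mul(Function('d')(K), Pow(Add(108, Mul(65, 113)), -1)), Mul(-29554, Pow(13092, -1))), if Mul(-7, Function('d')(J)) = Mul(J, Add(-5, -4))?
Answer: Rational(-45485038981, 20149170594) ≈ -2.2574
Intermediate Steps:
K = Rational(-2, 59) (K = Mul(4, Pow(Add(-8, -110), -1)) = Mul(4, Pow(-118, -1)) = Mul(4, Rational(-1, 118)) = Rational(-2, 59) ≈ -0.033898)
Function('d')(J) = Mul(Rational(9, 7), J) (Function('d')(J) = Mul(Rational(-1, 7), Mul(J, Add(-5, -4))) = Mul(Rational(-1, 7), Mul(J, -9)) = Mul(Rational(-1, 7), Mul(-9, J)) = Mul(Rational(9, 7), J))
Add(Mul(Function('d')(K), Pow(Add(108, Mul(65, 113)), -1)), Mul(-29554, Pow(13092, -1))) = Add(Mul(Mul(Rational(9, 7), Rational(-2, 59)), Pow(Add(108, Mul(65, 113)), -1)), Mul(-29554, Pow(13092, -1))) = Add(Mul(Rational(-18, 413), Pow(Add(108, 7345), -1)), Mul(-29554, Rational(1, 13092))) = Add(Mul(Rational(-18, 413), Pow(7453, -1)), Rational(-14777, 6546)) = Add(Mul(Rational(-18, 413), Rational(1, 7453)), Rational(-14777, 6546)) = Add(Rational(-18, 3078089), Rational(-14777, 6546)) = Rational(-45485038981, 20149170594)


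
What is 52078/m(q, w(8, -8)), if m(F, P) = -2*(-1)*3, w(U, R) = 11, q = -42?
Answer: 26039/3 ≈ 8679.7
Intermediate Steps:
m(F, P) = 6 (m(F, P) = 2*3 = 6)
52078/m(q, w(8, -8)) = 52078/6 = 52078*(⅙) = 26039/3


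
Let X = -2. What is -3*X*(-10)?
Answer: -60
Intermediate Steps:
-3*X*(-10) = -3*(-2)*(-10) = 6*(-10) = -60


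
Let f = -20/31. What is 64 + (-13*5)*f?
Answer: 3284/31 ≈ 105.94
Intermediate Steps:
f = -20/31 (f = -20*1/31 = -20/31 ≈ -0.64516)
64 + (-13*5)*f = 64 - 13*5*(-20/31) = 64 - 65*(-20/31) = 64 + 1300/31 = 3284/31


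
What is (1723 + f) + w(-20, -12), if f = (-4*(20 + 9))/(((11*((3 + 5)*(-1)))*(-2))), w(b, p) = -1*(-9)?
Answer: 76179/44 ≈ 1731.3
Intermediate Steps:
w(b, p) = 9
f = -29/44 (f = (-4*29)/(((11*(8*(-1)))*(-2))) = -116/((11*(-8))*(-2)) = -116/((-88*(-2))) = -116/176 = -116*1/176 = -29/44 ≈ -0.65909)
(1723 + f) + w(-20, -12) = (1723 - 29/44) + 9 = 75783/44 + 9 = 76179/44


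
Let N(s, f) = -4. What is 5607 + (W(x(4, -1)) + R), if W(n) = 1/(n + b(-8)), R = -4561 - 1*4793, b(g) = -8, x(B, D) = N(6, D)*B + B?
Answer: -74941/20 ≈ -3747.1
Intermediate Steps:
x(B, D) = -3*B (x(B, D) = -4*B + B = -3*B)
R = -9354 (R = -4561 - 4793 = -9354)
W(n) = 1/(-8 + n) (W(n) = 1/(n - 8) = 1/(-8 + n))
5607 + (W(x(4, -1)) + R) = 5607 + (1/(-8 - 3*4) - 9354) = 5607 + (1/(-8 - 12) - 9354) = 5607 + (1/(-20) - 9354) = 5607 + (-1/20 - 9354) = 5607 - 187081/20 = -74941/20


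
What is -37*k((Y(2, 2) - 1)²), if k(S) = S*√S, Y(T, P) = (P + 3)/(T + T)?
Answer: -37/64 ≈ -0.57813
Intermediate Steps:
Y(T, P) = (3 + P)/(2*T) (Y(T, P) = (3 + P)/((2*T)) = (3 + P)*(1/(2*T)) = (3 + P)/(2*T))
k(S) = S^(3/2)
-37*k((Y(2, 2) - 1)²) = -37*(-1 + (½)*(3 + 2)/2)³ = -37*(((½)*(½)*5 - 1)²)^(3/2) = -37*((5/4 - 1)²)^(3/2) = -37*((¼)²)^(3/2) = -37*(1/16)^(3/2) = -37*1/64 = -37/64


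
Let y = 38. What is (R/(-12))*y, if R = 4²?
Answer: -152/3 ≈ -50.667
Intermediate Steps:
R = 16
(R/(-12))*y = (16/(-12))*38 = (16*(-1/12))*38 = -4/3*38 = -152/3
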